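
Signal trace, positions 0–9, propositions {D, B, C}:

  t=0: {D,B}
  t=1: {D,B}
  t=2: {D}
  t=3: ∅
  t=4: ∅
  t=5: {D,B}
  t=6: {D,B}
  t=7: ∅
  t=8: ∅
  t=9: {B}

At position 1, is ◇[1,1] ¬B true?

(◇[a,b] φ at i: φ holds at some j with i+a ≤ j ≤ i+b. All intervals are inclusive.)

Check ¬B at each j in [2,2]:
  j=2: true
Found at j=2 → formula holds.

True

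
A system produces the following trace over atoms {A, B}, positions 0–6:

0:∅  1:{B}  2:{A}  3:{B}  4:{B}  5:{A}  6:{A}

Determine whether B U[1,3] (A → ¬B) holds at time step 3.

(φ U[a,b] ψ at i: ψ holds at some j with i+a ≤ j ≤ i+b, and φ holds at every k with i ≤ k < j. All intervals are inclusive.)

Need some j in [4,6] with (A → ¬B), and B at every k in [3,j-1].
  j=4: (A → ¬B) holds; B holds at every k in [3,3] → satisfied.

Yes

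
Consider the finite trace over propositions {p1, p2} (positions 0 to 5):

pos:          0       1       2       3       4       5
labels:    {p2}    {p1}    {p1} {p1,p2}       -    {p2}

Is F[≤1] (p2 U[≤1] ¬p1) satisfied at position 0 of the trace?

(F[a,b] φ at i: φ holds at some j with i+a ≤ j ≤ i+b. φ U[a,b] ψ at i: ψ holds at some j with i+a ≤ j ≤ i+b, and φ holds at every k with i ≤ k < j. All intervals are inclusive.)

Check (p2 U[≤1] ¬p1) at each j in [0,1]:
  j=0: holds
  j=1: fails
Found at j=0 → formula holds.

Holds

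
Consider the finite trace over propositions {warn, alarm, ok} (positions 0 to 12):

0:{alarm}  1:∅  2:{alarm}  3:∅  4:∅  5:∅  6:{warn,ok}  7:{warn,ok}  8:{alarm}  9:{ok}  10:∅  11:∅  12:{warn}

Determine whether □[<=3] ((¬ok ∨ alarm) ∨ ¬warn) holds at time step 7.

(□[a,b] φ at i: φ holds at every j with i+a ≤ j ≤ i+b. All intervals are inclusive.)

Does not hold

Check ((¬ok ∨ alarm) ∨ ¬warn) at every j in [7,10]:
  j=7: false
  j=8: true
  j=9: true
  j=10: true
Fails at j=7 → formula fails.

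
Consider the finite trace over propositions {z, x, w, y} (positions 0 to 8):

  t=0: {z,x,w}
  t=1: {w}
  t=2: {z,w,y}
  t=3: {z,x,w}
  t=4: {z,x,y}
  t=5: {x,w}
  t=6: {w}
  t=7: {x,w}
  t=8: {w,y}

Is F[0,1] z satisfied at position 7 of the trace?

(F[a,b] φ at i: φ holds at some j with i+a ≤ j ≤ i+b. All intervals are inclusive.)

False

Check z at each j in [7,8]:
  j=7: false
  j=8: false
No position in the window satisfies it → formula fails.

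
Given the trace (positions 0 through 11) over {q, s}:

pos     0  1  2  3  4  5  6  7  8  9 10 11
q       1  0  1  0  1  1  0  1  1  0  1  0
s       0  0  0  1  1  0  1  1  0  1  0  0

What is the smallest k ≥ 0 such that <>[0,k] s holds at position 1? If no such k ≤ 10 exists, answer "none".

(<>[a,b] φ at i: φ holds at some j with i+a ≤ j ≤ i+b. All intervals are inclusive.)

Scan j = 1,2,… for s:
  j=1: fails
  j=2: fails
  j=3: holds
First hit at j=3, so smallest k = 3-1 = 2.

2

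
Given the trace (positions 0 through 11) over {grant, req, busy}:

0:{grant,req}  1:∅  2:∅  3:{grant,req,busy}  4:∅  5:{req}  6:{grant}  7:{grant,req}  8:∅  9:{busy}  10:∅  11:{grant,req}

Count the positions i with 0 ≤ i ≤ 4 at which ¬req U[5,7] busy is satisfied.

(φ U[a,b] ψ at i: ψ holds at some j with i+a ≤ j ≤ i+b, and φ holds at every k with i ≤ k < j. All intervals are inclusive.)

Evaluate at each i in [0,4]:
  i=0: ✗ (no rhs in [5,7])
  i=1: ✗ (no rhs in [6,8])
  i=2: ✗ (lhs fails at k=3 before rhs at j=9)
  i=3: ✗ (lhs fails at k=3 before rhs at j=9)
  i=4: ✗ (lhs fails at k=5 before rhs at j=9)
Positions where it holds: {} → 0.

0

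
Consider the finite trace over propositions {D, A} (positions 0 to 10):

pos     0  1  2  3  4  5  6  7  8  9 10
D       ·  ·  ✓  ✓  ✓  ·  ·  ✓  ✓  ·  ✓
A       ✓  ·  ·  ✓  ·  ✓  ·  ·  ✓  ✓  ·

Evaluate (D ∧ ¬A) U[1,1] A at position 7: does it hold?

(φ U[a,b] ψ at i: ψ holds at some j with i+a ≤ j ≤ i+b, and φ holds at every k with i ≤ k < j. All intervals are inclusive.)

Yes

Need some j in [8,8] with A, and (D ∧ ¬A) at every k in [7,j-1].
  j=8: A holds; (D ∧ ¬A) holds at every k in [7,7] → satisfied.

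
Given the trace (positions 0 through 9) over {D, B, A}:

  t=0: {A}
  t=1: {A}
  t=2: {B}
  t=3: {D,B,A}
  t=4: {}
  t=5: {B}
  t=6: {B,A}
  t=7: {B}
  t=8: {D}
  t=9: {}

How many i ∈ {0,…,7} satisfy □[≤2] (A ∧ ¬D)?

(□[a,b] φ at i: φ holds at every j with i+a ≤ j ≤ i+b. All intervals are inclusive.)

0

Evaluate at each i in [0,7]:
  i=0: ✗ (fails at j=2)
  i=1: ✗ (fails at j=2)
  i=2: ✗ (fails at j=2)
  i=3: ✗ (fails at j=3)
  i=4: ✗ (fails at j=4)
  i=5: ✗ (fails at j=5)
  i=6: ✗ (fails at j=7)
  i=7: ✗ (fails at j=7)
Positions where it holds: {} → 0.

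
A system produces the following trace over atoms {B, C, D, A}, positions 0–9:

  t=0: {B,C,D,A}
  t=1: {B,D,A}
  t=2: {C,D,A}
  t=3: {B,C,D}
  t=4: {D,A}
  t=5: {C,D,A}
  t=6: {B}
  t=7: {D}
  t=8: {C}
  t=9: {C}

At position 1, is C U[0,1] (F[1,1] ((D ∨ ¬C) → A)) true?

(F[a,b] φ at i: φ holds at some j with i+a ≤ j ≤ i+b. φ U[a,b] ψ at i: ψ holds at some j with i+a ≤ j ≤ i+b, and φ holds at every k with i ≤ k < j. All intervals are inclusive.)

Holds

Need some j in [1,2] with F[1,1] ((D ∨ ¬C) → A), and C at every k in [1,j-1].
  j=1: F[1,1] ((D ∨ ¬C) → A) holds; no prefix to check → satisfied.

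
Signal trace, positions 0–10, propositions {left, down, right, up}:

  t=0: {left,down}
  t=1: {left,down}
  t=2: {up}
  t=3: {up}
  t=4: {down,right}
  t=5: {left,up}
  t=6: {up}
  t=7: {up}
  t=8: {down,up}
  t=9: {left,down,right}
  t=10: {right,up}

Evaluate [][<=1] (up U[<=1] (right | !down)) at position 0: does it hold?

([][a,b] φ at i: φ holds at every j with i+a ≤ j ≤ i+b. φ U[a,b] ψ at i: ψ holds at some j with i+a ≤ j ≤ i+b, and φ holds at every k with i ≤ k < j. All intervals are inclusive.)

Does not hold

Check (up U[<=1] (right | !down)) at every j in [0,1]:
  j=0: fails
  j=1: fails
Fails at j=0 → formula fails.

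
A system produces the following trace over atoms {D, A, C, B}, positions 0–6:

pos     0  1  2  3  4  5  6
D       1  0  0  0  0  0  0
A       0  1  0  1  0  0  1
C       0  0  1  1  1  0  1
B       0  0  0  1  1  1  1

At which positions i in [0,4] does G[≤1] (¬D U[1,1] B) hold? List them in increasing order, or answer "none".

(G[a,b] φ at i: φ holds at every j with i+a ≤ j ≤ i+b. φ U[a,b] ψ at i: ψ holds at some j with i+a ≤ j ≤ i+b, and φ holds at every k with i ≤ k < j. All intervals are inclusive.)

Evaluate at each i in [0,4]:
  i=0: ✗ (fails at j=0)
  i=1: ✗ (fails at j=1)
  i=2: ✓ (all of [2,3])
  i=3: ✓ (all of [3,4])
  i=4: ✓ (all of [4,5])

2, 3, 4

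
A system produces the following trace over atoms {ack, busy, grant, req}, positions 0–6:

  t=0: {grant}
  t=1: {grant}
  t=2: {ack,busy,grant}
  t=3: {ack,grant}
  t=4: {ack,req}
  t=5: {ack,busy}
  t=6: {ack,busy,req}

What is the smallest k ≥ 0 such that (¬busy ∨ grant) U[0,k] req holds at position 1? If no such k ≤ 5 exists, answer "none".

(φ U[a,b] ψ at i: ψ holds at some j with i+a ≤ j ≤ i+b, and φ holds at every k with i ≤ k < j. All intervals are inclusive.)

3

Need earliest j ≥ 1 with req, and (¬busy ∨ grant) at every k in [1,j-1].
  j=1: rhs fails.
  j=2: rhs fails.
  j=3: rhs fails.
  j=4: rhs holds; lhs holds on [1,3]. k = 3.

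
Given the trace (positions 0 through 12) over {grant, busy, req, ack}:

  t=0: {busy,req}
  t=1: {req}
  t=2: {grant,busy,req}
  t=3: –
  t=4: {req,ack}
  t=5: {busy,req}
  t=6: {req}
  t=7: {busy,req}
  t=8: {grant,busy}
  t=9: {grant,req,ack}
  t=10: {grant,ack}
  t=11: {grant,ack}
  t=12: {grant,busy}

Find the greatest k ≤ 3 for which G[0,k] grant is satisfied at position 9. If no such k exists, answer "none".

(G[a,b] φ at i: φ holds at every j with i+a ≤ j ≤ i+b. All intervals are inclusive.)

3

grant must hold from j=9 onward; find where it first fails.
  j=9: holds
  j=10: holds
  j=11: holds
  j=12: holds
Holds through j=12; largest k = 3.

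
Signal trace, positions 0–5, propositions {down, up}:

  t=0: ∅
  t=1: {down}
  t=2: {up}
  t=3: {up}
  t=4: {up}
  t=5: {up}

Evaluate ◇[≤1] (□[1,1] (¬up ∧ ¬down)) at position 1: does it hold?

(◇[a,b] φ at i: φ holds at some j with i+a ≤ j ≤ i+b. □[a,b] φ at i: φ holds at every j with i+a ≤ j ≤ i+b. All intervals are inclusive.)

No

Check □[1,1] (¬up ∧ ¬down) at each j in [1,2]:
  j=1: fails at 2
  j=2: fails at 3
No position in the window satisfies it → formula fails.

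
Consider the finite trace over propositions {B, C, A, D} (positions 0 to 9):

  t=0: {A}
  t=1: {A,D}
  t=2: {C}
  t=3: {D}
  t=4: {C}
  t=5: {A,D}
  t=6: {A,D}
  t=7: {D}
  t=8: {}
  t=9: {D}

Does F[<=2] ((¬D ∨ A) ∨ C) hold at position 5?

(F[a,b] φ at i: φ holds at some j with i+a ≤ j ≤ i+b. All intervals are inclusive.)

True

Check ((¬D ∨ A) ∨ C) at each j in [5,7]:
  j=5: true
  j=6: true
  j=7: false
Found at j=5 → formula holds.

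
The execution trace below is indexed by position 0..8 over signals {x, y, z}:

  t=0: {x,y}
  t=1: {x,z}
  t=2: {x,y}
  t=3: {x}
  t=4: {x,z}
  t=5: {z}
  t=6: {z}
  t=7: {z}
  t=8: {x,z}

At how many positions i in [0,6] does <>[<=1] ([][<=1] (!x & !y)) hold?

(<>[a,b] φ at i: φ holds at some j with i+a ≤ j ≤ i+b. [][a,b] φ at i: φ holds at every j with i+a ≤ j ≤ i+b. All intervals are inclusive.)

3

Evaluate at each i in [0,6]:
  i=0: ✗ (none in [0,1])
  i=1: ✗ (none in [1,2])
  i=2: ✗ (none in [2,3])
  i=3: ✗ (none in [3,4])
  i=4: ✓ (witness j=5)
  i=5: ✓ (witness j=5)
  i=6: ✓ (witness j=6)
Positions where it holds: {4, 5, 6} → 3.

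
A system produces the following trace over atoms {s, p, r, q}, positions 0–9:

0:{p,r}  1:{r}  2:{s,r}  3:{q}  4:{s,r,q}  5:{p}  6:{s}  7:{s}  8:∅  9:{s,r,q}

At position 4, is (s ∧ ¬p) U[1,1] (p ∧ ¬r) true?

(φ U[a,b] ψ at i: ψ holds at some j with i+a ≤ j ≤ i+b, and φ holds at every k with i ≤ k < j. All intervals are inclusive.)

Need some j in [5,5] with (p ∧ ¬r), and (s ∧ ¬p) at every k in [4,j-1].
  j=5: (p ∧ ¬r) holds; (s ∧ ¬p) holds at every k in [4,4] → satisfied.

Holds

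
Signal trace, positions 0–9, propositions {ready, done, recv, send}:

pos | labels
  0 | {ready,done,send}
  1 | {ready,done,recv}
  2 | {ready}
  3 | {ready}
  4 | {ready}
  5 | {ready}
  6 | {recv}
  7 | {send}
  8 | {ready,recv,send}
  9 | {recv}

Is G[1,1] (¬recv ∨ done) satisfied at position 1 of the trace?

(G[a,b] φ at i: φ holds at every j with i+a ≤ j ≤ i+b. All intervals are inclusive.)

Check (¬recv ∨ done) at every j in [2,2]:
  j=2: true
All positions satisfy it → formula holds.

Holds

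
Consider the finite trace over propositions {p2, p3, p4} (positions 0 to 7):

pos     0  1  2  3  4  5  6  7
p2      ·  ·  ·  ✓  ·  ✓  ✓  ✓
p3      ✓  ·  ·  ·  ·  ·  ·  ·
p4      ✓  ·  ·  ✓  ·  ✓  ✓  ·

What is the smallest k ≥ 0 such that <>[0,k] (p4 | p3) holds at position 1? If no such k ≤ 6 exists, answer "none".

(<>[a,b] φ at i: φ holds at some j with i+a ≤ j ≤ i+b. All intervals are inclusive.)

Scan j = 1,2,… for (p4 | p3):
  j=1: fails
  j=2: fails
  j=3: holds
First hit at j=3, so smallest k = 3-1 = 2.

2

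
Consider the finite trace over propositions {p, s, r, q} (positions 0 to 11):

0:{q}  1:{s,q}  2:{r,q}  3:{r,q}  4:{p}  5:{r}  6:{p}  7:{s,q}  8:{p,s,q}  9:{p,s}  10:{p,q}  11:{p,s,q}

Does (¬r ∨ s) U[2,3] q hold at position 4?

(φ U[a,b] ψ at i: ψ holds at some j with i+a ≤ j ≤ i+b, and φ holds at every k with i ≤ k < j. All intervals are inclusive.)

False

Need some j in [6,7] with q, and (¬r ∨ s) at every k in [4,j-1].
  j=6: q false.
  j=7: q holds, but (¬r ∨ s) fails at k=5 → not this j.
No j in the window works → until fails.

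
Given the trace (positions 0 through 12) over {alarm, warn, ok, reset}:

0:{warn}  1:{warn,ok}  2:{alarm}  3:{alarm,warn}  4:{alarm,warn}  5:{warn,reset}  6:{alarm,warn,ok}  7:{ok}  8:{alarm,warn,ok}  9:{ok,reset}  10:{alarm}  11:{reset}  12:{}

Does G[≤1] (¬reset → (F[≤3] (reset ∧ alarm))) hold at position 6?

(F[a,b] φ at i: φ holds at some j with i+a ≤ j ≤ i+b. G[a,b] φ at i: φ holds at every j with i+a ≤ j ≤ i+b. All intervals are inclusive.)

Check (¬reset → (F[≤3] (reset ∧ alarm))) at every j in [6,7]:
  j=6: antecedent true; consequent fails (none in [6,9]) → ✗
  j=7: antecedent true; consequent fails (none in [7,10]) → ✗
Fails at j=6 → formula fails.

False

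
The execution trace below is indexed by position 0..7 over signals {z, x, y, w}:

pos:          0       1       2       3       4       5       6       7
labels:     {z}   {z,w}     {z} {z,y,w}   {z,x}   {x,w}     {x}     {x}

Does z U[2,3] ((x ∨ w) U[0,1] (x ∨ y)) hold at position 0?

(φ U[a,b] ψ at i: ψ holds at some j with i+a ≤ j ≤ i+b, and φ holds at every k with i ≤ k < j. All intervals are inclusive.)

Yes

Need some j in [2,3] with ((x ∨ w) U[0,1] (x ∨ y)), and z at every k in [0,j-1].
  j=2: ((x ∨ w) U[0,1] (x ∨ y)) — fails.
  j=3: ((x ∨ w) U[0,1] (x ∨ y)) holds; z holds at every k in [0,2] → satisfied.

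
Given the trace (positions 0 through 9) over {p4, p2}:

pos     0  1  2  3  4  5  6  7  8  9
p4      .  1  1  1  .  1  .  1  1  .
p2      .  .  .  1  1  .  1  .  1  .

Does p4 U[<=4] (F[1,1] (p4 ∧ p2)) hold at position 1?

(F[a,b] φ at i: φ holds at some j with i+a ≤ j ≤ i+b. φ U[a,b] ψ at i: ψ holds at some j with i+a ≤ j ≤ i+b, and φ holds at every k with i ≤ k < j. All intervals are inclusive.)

Need some j in [1,5] with F[1,1] (p4 ∧ p2), and p4 at every k in [1,j-1].
  j=1: F[1,1] (p4 ∧ p2) — fails (none in [2,2]).
  j=2: F[1,1] (p4 ∧ p2) holds; p4 holds at every k in [1,1] → satisfied.

Holds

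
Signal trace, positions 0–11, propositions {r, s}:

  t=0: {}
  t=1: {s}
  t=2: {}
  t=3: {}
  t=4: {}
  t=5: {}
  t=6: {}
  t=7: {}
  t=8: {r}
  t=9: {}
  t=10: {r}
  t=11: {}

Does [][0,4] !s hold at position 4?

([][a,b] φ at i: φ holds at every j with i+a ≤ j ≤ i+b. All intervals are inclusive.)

Yes

Check !s at every j in [4,8]:
  j=4: true
  j=5: true
  j=6: true
  j=7: true
  j=8: true
All positions satisfy it → formula holds.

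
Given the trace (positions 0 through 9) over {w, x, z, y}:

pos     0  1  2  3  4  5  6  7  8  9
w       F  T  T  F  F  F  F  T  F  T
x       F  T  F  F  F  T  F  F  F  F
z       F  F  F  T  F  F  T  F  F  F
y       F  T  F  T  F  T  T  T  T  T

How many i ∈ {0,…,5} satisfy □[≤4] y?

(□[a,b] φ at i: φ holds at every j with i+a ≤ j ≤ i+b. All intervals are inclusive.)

1

Evaluate at each i in [0,5]:
  i=0: ✗ (fails at j=0)
  i=1: ✗ (fails at j=2)
  i=2: ✗ (fails at j=2)
  i=3: ✗ (fails at j=4)
  i=4: ✗ (fails at j=4)
  i=5: ✓ (all of [5,9])
Positions where it holds: {5} → 1.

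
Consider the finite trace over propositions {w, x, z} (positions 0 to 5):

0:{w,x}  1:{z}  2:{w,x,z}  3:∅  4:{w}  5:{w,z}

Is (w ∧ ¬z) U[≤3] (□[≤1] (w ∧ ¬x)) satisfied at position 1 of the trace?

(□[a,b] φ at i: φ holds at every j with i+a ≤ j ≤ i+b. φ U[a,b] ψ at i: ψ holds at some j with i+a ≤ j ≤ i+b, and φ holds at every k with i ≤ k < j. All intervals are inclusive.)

Does not hold

Need some j in [1,4] with □[≤1] (w ∧ ¬x), and (w ∧ ¬z) at every k in [1,j-1].
  j=1: □[≤1] (w ∧ ¬x) — fails at 1.
  j=2: □[≤1] (w ∧ ¬x) — fails at 2.
  j=3: □[≤1] (w ∧ ¬x) — fails at 3.
  j=4: □[≤1] (w ∧ ¬x) holds, but (w ∧ ¬z) fails at k=1 → not this j.
No j in the window works → until fails.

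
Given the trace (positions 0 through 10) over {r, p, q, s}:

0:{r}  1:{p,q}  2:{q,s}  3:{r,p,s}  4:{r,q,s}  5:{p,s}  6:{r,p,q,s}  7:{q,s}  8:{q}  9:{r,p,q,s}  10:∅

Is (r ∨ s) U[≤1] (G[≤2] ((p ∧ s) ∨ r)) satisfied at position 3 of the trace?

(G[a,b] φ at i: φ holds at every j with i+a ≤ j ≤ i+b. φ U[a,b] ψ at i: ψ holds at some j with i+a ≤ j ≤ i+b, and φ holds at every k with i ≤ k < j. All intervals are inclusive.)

Holds

Need some j in [3,4] with G[≤2] ((p ∧ s) ∨ r), and (r ∨ s) at every k in [3,j-1].
  j=3: G[≤2] ((p ∧ s) ∨ r) holds; no prefix to check → satisfied.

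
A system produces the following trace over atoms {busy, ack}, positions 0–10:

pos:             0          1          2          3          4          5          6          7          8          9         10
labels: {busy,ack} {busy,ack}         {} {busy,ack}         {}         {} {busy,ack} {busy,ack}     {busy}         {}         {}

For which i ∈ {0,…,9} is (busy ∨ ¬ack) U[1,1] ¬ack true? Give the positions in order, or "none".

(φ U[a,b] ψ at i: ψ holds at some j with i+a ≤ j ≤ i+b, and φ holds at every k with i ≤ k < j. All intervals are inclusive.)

Evaluate at each i in [0,9]:
  i=0: ✗ (no rhs in [1,1])
  i=1: ✓ (rhs at j=2; lhs holds on [1,1])
  i=2: ✗ (no rhs in [3,3])
  i=3: ✓ (rhs at j=4; lhs holds on [3,3])
  i=4: ✓ (rhs at j=5; lhs holds on [4,4])
  i=5: ✗ (no rhs in [6,6])
  i=6: ✗ (no rhs in [7,7])
  i=7: ✓ (rhs at j=8; lhs holds on [7,7])
  i=8: ✓ (rhs at j=9; lhs holds on [8,8])
  i=9: ✓ (rhs at j=10; lhs holds on [9,9])

1, 3, 4, 7, 8, 9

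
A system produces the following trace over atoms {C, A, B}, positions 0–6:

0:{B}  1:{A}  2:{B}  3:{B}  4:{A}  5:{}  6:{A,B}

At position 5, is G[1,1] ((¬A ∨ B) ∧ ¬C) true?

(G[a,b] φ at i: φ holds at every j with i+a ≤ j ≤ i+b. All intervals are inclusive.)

True

Check ((¬A ∨ B) ∧ ¬C) at every j in [6,6]:
  j=6: true
All positions satisfy it → formula holds.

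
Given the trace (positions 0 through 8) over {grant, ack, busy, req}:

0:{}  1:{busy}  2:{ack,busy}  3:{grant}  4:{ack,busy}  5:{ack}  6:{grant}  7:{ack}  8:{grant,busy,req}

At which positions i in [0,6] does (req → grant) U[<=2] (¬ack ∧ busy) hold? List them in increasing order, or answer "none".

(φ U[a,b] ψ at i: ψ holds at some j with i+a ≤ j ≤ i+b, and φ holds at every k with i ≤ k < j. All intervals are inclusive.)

Evaluate at each i in [0,6]:
  i=0: ✓ (rhs at j=1; lhs holds on [0,0])
  i=1: ✓ (rhs at j=1)
  i=2: ✗ (no rhs in [2,4])
  i=3: ✗ (no rhs in [3,5])
  i=4: ✗ (no rhs in [4,6])
  i=5: ✗ (no rhs in [5,7])
  i=6: ✓ (rhs at j=8; lhs holds on [6,7])

0, 1, 6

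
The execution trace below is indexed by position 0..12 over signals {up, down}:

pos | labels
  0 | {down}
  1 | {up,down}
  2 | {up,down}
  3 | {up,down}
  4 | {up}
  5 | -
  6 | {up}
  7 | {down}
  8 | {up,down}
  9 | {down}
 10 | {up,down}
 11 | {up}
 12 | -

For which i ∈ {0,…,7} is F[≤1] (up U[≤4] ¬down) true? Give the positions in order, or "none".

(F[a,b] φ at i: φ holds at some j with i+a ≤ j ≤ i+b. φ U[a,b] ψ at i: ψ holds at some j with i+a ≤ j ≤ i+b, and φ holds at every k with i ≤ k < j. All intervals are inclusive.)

0, 1, 2, 3, 4, 5, 6

Evaluate at each i in [0,7]:
  i=0: ✓ (witness j=1)
  i=1: ✓ (witness j=1)
  i=2: ✓ (witness j=2)
  i=3: ✓ (witness j=3)
  i=4: ✓ (witness j=4)
  i=5: ✓ (witness j=5)
  i=6: ✓ (witness j=6)
  i=7: ✗ (none in [7,8])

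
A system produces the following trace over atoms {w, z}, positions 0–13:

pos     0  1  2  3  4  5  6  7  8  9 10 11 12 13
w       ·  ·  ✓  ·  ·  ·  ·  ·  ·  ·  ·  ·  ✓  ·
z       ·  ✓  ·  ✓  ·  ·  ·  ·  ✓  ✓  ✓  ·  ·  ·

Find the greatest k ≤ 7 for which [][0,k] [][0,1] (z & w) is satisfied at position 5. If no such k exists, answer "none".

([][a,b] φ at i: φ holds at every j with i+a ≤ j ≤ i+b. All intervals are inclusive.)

[][0,1] (z & w) must hold from j=5 onward; find where it first fails.
  j=5: fails → no k works.

none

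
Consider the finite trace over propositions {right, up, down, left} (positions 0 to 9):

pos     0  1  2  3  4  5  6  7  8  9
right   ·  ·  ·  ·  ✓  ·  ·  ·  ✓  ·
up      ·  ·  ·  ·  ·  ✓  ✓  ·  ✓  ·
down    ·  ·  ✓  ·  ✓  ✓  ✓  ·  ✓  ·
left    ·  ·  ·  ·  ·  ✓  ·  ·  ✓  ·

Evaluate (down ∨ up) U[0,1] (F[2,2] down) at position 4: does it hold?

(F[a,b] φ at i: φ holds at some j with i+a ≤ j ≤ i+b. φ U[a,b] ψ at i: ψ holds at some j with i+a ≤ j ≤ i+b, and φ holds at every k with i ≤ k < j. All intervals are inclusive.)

True

Need some j in [4,5] with F[2,2] down, and (down ∨ up) at every k in [4,j-1].
  j=4: F[2,2] down holds; no prefix to check → satisfied.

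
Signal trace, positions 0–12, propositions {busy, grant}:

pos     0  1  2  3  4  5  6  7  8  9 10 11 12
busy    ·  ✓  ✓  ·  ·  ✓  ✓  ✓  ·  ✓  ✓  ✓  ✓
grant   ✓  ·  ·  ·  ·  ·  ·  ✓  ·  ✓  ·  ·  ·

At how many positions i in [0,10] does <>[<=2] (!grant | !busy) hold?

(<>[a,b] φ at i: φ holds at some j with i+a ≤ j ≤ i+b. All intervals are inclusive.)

Evaluate at each i in [0,10]:
  i=0: ✓ (witness j=0)
  i=1: ✓ (witness j=1)
  i=2: ✓ (witness j=2)
  i=3: ✓ (witness j=3)
  i=4: ✓ (witness j=4)
  i=5: ✓ (witness j=5)
  i=6: ✓ (witness j=6)
  i=7: ✓ (witness j=8)
  i=8: ✓ (witness j=8)
  i=9: ✓ (witness j=10)
  i=10: ✓ (witness j=10)
Positions where it holds: {0, 1, 2, 3, 4, 5, 6, 7, 8, 9, 10} → 11.

11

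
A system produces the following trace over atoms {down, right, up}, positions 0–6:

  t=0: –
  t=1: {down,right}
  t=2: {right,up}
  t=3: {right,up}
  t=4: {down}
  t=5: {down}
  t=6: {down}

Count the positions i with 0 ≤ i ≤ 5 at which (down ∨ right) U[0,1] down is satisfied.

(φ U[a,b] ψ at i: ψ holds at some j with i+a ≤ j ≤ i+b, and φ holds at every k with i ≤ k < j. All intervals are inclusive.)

4

Evaluate at each i in [0,5]:
  i=0: ✗ (lhs fails at k=0 before rhs at j=1)
  i=1: ✓ (rhs at j=1)
  i=2: ✗ (no rhs in [2,3])
  i=3: ✓ (rhs at j=4; lhs holds on [3,3])
  i=4: ✓ (rhs at j=4)
  i=5: ✓ (rhs at j=5)
Positions where it holds: {1, 3, 4, 5} → 4.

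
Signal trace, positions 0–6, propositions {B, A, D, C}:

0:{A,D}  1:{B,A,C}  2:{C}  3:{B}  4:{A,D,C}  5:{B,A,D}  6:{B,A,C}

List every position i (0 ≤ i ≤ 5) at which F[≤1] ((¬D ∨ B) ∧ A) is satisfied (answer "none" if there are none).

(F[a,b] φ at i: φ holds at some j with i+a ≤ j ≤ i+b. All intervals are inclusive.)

0, 1, 4, 5

Evaluate at each i in [0,5]:
  i=0: ✓ (witness j=1)
  i=1: ✓ (witness j=1)
  i=2: ✗ (none in [2,3])
  i=3: ✗ (none in [3,4])
  i=4: ✓ (witness j=5)
  i=5: ✓ (witness j=5)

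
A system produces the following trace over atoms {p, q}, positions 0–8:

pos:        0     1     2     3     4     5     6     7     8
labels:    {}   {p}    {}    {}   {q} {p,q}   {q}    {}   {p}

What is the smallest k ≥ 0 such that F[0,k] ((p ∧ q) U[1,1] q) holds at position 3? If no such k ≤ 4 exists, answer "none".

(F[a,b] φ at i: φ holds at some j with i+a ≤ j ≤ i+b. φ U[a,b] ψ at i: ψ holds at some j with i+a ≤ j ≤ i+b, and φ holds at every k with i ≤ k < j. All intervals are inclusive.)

Scan j = 3,4,… for ((p ∧ q) U[1,1] q):
  j=3: fails
  j=4: fails
  j=5: holds
First hit at j=5, so smallest k = 5-3 = 2.

2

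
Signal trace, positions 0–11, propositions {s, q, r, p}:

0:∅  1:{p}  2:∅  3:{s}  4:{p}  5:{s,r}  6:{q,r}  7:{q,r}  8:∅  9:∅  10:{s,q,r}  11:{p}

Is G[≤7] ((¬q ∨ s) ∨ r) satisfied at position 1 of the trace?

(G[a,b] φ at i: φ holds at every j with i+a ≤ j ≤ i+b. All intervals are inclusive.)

True

Check ((¬q ∨ s) ∨ r) at every j in [1,8]:
  j=1: true
  j=2: true
  j=3: true
  j=4: true
  j=5: true
  j=6: true
  j=7: true
  j=8: true
All positions satisfy it → formula holds.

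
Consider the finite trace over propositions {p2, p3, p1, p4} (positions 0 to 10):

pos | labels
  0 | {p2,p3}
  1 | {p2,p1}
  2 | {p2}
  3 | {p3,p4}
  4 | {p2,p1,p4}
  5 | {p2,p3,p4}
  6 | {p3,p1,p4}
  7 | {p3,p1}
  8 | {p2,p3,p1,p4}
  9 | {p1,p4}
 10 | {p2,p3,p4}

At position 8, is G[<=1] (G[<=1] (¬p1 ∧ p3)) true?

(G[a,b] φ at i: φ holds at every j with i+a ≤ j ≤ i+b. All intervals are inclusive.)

No

Check G[<=1] (¬p1 ∧ p3) at every j in [8,9]:
  j=8: fails at 8
  j=9: fails at 9
Fails at j=8 → formula fails.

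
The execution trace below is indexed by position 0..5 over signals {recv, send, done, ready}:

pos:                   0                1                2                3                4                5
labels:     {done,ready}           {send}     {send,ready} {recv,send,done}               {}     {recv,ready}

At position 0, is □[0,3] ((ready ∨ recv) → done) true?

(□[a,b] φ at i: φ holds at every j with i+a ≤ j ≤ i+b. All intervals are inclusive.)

No

Check ((ready ∨ recv) → done) at every j in [0,3]:
  j=0: antecedent true; consequent true → ✓
  j=1: antecedent false → ✓
  j=2: antecedent true; consequent false → ✗
  j=3: antecedent true; consequent true → ✓
Fails at j=2 → formula fails.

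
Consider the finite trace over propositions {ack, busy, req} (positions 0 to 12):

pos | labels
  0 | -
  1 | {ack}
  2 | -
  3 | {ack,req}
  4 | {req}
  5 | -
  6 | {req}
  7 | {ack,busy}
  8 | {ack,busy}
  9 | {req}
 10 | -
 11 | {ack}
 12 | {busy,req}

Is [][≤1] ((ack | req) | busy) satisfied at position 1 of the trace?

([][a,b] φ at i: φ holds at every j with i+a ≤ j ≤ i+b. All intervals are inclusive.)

Check ((ack | req) | busy) at every j in [1,2]:
  j=1: true
  j=2: false
Fails at j=2 → formula fails.

No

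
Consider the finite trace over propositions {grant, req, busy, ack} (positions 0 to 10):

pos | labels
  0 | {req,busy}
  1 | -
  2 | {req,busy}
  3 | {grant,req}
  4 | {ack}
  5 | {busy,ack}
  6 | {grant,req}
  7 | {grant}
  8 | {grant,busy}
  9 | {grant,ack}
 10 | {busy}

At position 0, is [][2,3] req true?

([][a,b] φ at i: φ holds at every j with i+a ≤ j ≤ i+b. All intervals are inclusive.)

Check req at every j in [2,3]:
  j=2: true
  j=3: true
All positions satisfy it → formula holds.

True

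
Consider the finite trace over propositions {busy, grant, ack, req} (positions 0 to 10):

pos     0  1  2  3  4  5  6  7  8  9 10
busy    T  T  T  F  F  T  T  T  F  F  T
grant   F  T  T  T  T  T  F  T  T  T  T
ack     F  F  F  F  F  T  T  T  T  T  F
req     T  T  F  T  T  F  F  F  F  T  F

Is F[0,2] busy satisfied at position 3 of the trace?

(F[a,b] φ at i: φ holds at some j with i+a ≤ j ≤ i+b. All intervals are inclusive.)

Check busy at each j in [3,5]:
  j=3: false
  j=4: false
  j=5: true
Found at j=5 → formula holds.

Holds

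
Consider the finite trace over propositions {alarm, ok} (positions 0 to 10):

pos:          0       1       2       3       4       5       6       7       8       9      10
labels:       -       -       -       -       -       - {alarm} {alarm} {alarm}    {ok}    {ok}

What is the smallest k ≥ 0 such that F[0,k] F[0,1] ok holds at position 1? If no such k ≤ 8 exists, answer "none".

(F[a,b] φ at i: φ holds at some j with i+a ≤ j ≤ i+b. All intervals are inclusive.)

Scan j = 1,2,… for F[0,1] ok:
  j=1: fails
  j=2: fails
  j=3: fails
  j=4: fails
  j=5: fails
  j=6: fails
  j=7: fails
  j=8: holds
First hit at j=8, so smallest k = 8-1 = 7.

7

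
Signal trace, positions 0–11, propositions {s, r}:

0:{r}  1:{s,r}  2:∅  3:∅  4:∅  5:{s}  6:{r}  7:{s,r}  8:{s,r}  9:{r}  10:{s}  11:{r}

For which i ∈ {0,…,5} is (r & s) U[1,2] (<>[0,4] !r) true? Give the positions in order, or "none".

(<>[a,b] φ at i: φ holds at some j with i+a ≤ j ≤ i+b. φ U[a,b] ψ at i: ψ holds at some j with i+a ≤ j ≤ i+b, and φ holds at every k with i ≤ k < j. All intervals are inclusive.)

Evaluate at each i in [0,5]:
  i=0: ✗ (lhs fails at k=0 before rhs at j=1)
  i=1: ✓ (rhs at j=2; lhs holds on [1,1])
  i=2: ✗ (lhs fails at k=2 before rhs at j=3)
  i=3: ✗ (lhs fails at k=3 before rhs at j=4)
  i=4: ✗ (lhs fails at k=4 before rhs at j=5)
  i=5: ✗ (lhs fails at k=5 before rhs at j=6)

1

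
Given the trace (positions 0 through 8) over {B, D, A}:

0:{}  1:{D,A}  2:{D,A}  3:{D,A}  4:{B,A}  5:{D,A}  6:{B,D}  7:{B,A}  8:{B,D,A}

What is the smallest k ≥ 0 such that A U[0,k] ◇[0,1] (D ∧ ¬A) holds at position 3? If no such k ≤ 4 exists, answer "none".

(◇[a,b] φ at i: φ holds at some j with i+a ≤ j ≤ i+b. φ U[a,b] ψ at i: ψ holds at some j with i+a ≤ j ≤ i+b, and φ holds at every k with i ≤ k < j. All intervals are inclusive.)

2

Need earliest j ≥ 3 with ◇[0,1] (D ∧ ¬A), and A at every k in [3,j-1].
  j=3: rhs fails.
  j=4: rhs fails.
  j=5: rhs holds; lhs holds on [3,4]. k = 2.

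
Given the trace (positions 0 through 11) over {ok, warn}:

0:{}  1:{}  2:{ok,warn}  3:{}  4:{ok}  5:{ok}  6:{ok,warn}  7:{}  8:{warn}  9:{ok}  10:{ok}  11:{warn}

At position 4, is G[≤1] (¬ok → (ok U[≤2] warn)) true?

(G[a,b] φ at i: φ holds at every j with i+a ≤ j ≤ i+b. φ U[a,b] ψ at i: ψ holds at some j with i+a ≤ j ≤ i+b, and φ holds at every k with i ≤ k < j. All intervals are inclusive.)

Yes

Check (¬ok → (ok U[≤2] warn)) at every j in [4,5]:
  j=4: antecedent false → ✓
  j=5: antecedent false → ✓
All positions satisfy it → formula holds.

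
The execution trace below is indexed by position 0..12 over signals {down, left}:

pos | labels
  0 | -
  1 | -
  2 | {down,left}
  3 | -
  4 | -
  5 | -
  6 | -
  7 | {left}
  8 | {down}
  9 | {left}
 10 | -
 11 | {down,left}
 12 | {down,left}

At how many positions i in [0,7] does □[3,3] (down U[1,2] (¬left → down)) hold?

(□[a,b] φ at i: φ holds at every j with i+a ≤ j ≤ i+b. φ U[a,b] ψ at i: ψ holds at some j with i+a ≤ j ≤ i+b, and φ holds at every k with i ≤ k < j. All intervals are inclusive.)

1

Evaluate at each i in [0,7]:
  i=0: ✗ (fails at j=3)
  i=1: ✗ (fails at j=4)
  i=2: ✗ (fails at j=5)
  i=3: ✗ (fails at j=6)
  i=4: ✗ (fails at j=7)
  i=5: ✓ (all of [8,8])
  i=6: ✗ (fails at j=9)
  i=7: ✗ (fails at j=10)
Positions where it holds: {5} → 1.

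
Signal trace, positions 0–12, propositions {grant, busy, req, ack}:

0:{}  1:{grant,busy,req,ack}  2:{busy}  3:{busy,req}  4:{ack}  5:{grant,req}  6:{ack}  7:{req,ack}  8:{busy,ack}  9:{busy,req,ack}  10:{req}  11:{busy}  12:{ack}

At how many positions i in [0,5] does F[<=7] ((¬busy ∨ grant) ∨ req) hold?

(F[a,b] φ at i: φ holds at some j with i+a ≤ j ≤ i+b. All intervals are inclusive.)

Evaluate at each i in [0,5]:
  i=0: ✓ (witness j=0)
  i=1: ✓ (witness j=1)
  i=2: ✓ (witness j=3)
  i=3: ✓ (witness j=3)
  i=4: ✓ (witness j=4)
  i=5: ✓ (witness j=5)
Positions where it holds: {0, 1, 2, 3, 4, 5} → 6.

6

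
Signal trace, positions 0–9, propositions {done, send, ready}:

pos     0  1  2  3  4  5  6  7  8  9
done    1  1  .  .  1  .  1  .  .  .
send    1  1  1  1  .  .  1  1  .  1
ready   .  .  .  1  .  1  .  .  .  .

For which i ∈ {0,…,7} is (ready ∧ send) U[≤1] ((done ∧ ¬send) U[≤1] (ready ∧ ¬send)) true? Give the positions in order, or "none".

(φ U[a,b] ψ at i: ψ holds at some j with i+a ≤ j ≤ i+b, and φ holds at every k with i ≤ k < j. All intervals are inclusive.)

Evaluate at each i in [0,7]:
  i=0: ✗ (no rhs in [0,1])
  i=1: ✗ (no rhs in [1,2])
  i=2: ✗ (no rhs in [2,3])
  i=3: ✓ (rhs at j=4; lhs holds on [3,3])
  i=4: ✓ (rhs at j=4)
  i=5: ✓ (rhs at j=5)
  i=6: ✗ (no rhs in [6,7])
  i=7: ✗ (no rhs in [7,8])

3, 4, 5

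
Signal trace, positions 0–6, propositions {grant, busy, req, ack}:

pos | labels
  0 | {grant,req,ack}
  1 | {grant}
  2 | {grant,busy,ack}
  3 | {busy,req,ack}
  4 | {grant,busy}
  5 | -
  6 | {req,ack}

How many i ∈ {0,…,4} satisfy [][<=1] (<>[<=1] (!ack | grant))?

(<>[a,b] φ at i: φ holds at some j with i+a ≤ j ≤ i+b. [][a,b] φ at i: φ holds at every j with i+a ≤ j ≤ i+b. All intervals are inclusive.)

Evaluate at each i in [0,4]:
  i=0: ✓ (all of [0,1])
  i=1: ✓ (all of [1,2])
  i=2: ✓ (all of [2,3])
  i=3: ✓ (all of [3,4])
  i=4: ✓ (all of [4,5])
Positions where it holds: {0, 1, 2, 3, 4} → 5.

5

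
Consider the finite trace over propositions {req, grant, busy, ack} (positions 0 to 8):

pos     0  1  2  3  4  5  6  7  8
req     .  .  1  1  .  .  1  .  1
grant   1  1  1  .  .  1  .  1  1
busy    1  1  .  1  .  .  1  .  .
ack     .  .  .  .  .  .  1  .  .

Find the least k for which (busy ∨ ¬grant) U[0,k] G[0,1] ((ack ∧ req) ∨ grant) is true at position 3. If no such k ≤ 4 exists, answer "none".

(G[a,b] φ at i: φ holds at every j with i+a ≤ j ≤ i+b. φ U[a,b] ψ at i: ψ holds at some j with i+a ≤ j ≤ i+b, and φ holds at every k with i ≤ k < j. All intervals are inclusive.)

2

Need earliest j ≥ 3 with G[0,1] ((ack ∧ req) ∨ grant), and (busy ∨ ¬grant) at every k in [3,j-1].
  j=3: rhs fails.
  j=4: rhs fails.
  j=5: rhs holds; lhs holds on [3,4]. k = 2.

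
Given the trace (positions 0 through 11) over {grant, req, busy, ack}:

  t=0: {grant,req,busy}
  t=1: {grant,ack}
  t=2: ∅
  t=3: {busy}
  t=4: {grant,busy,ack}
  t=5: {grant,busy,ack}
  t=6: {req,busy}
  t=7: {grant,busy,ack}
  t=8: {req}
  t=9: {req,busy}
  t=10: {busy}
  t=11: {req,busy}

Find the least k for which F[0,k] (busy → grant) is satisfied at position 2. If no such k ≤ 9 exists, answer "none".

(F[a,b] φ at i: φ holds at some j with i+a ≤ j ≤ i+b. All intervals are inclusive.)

Scan j = 2,3,… for (busy → grant):
  j=2: holds
First hit at j=2, so smallest k = 2-2 = 0.

0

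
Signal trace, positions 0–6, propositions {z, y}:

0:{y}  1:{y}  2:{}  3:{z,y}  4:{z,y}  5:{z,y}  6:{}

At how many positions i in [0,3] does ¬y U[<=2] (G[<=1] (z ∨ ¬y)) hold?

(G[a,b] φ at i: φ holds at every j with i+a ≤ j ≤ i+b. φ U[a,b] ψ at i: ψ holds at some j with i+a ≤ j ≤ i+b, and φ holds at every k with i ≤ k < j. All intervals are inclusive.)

2

Evaluate at each i in [0,3]:
  i=0: ✗ (lhs fails at k=0 before rhs at j=2)
  i=1: ✗ (lhs fails at k=1 before rhs at j=2)
  i=2: ✓ (rhs at j=2)
  i=3: ✓ (rhs at j=3)
Positions where it holds: {2, 3} → 2.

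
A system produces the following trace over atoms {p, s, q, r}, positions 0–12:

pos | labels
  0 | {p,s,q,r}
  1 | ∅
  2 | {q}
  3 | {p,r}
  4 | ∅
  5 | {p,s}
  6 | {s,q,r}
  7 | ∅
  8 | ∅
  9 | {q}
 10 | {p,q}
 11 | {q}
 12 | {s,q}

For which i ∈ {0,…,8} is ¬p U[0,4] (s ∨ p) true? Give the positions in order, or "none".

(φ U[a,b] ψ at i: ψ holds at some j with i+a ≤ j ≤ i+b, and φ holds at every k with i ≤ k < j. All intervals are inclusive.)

0, 1, 2, 3, 4, 5, 6, 7, 8

Evaluate at each i in [0,8]:
  i=0: ✓ (rhs at j=0)
  i=1: ✓ (rhs at j=3; lhs holds on [1,2])
  i=2: ✓ (rhs at j=3; lhs holds on [2,2])
  i=3: ✓ (rhs at j=3)
  i=4: ✓ (rhs at j=5; lhs holds on [4,4])
  i=5: ✓ (rhs at j=5)
  i=6: ✓ (rhs at j=6)
  i=7: ✓ (rhs at j=10; lhs holds on [7,9])
  i=8: ✓ (rhs at j=10; lhs holds on [8,9])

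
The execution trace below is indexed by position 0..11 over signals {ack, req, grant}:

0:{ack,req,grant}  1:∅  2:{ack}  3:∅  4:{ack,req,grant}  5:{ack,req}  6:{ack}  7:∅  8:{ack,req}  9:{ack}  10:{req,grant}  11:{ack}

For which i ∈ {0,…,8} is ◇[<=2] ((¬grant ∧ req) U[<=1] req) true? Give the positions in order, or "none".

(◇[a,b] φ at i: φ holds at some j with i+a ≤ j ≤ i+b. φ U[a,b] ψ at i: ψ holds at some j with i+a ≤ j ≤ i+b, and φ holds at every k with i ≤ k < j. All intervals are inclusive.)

Evaluate at each i in [0,8]:
  i=0: ✓ (witness j=0)
  i=1: ✗ (none in [1,3])
  i=2: ✓ (witness j=4)
  i=3: ✓ (witness j=4)
  i=4: ✓ (witness j=4)
  i=5: ✓ (witness j=5)
  i=6: ✓ (witness j=8)
  i=7: ✓ (witness j=8)
  i=8: ✓ (witness j=8)

0, 2, 3, 4, 5, 6, 7, 8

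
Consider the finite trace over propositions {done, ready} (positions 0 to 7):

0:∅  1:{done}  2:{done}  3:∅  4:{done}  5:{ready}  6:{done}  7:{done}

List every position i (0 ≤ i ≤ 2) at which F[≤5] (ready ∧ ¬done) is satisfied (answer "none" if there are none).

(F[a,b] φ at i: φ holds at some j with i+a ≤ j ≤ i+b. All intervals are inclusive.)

Evaluate at each i in [0,2]:
  i=0: ✓ (witness j=5)
  i=1: ✓ (witness j=5)
  i=2: ✓ (witness j=5)

0, 1, 2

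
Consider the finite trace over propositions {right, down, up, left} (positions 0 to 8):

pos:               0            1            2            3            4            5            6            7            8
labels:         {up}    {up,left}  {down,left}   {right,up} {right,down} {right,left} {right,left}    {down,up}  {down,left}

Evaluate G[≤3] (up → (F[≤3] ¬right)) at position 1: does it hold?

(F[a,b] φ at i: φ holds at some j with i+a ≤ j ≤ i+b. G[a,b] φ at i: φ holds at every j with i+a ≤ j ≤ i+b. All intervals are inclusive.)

Does not hold

Check (up → (F[≤3] ¬right)) at every j in [1,4]:
  j=1: antecedent true; consequent holds (witness at 1) → ✓
  j=2: antecedent false → ✓
  j=3: antecedent true; consequent fails (none in [3,6]) → ✗
  j=4: antecedent false → ✓
Fails at j=3 → formula fails.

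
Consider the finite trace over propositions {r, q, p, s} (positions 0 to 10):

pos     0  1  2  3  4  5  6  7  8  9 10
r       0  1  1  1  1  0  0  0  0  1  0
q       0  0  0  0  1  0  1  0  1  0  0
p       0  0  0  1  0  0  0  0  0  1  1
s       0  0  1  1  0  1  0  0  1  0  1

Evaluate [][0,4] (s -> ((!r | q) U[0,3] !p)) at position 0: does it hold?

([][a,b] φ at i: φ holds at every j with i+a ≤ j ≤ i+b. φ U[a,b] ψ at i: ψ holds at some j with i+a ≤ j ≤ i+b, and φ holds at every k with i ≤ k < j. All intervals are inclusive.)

Check (s -> ((!r | q) U[0,3] !p)) at every j in [0,4]:
  j=0: antecedent false → ✓
  j=1: antecedent false → ✓
  j=2: antecedent true; consequent holds → ✓
  j=3: antecedent true; consequent fails → ✗
  j=4: antecedent false → ✓
Fails at j=3 → formula fails.

False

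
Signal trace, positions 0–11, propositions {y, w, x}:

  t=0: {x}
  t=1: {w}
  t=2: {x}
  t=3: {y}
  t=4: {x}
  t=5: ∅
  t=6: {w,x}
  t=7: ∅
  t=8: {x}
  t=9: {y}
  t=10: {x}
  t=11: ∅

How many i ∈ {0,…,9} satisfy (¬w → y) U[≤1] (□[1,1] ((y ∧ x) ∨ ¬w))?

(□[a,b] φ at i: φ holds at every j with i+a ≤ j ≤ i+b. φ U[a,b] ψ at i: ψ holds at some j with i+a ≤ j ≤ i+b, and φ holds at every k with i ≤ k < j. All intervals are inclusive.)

Evaluate at each i in [0,9]:
  i=0: ✗ (lhs fails at k=0 before rhs at j=1)
  i=1: ✓ (rhs at j=1)
  i=2: ✓ (rhs at j=2)
  i=3: ✓ (rhs at j=3)
  i=4: ✓ (rhs at j=4)
  i=5: ✗ (lhs fails at k=5 before rhs at j=6)
  i=6: ✓ (rhs at j=6)
  i=7: ✓ (rhs at j=7)
  i=8: ✓ (rhs at j=8)
  i=9: ✓ (rhs at j=9)
Positions where it holds: {1, 2, 3, 4, 6, 7, 8, 9} → 8.

8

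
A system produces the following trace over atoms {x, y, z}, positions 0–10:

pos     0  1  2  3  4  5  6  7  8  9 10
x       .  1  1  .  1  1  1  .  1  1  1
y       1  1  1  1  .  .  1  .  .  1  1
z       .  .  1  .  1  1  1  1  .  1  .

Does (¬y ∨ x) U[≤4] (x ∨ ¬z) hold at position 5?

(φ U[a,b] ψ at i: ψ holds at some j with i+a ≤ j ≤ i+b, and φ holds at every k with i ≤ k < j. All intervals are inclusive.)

Yes

Need some j in [5,9] with (x ∨ ¬z), and (¬y ∨ x) at every k in [5,j-1].
  j=5: (x ∨ ¬z) holds; no prefix to check → satisfied.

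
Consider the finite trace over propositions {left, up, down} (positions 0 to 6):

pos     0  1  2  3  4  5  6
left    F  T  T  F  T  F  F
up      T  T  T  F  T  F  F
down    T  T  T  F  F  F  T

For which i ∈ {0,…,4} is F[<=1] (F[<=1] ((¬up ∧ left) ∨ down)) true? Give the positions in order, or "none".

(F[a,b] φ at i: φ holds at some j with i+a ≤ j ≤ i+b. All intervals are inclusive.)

Evaluate at each i in [0,4]:
  i=0: ✓ (witness j=0)
  i=1: ✓ (witness j=1)
  i=2: ✓ (witness j=2)
  i=3: ✗ (none in [3,4])
  i=4: ✓ (witness j=5)

0, 1, 2, 4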